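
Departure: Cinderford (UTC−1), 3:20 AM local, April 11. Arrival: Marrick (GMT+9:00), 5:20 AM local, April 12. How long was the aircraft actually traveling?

16 hours

Marrick is 10:00 ahead of Cinderford.
Clock-face elapsed time (ignoring zones) is 26 hours.
Actual elapsed = 26 hours − 10:00 = 16 hours.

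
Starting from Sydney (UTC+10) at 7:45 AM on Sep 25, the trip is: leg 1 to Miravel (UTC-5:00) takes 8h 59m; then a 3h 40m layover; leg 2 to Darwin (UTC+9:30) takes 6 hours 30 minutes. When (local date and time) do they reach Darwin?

Convert departure to UTC: 7:45 AM − 10:00 = 9:45 PM UTC on Sep 24.
Add 8 hours and 59 minutes leg 1 → 6:44 AM UTC (Sep 25).
Add 3 hours 40 minutes layover in Miravel → 10:24 AM UTC.
Add 6 hours 30 minutes leg 2 → 4:54 PM UTC.
Darwin is UTC+9:30, so local arrival = 4:54 PM + 9:30 = 2:24 AM on Sep 26.

2:24 AM on September 26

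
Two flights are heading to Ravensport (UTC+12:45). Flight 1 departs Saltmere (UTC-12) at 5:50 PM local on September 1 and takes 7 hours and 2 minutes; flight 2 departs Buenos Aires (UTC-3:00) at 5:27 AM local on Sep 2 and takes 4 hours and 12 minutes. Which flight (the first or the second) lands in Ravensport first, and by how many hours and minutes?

the second, by 13 minutes

Flight 1 in UTC: 5:50 PM + 12:00 = 5:50 AM on Sep 2.
+7 hours and 2 minutes → arrive 12:52 PM UTC on Sep 2.
Flight 2 in UTC: 5:27 AM + 3:00 = 8:27 AM on Sep 2.
+4 hours 12 minutes → arrive 12:39 PM UTC on Sep 2.
Flight 2 lands earlier by 13 minutes.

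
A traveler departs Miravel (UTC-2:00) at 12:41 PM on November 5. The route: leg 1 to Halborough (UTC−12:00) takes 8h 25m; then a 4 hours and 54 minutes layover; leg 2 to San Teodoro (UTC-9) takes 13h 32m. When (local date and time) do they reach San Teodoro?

Convert departure to UTC: 12:41 PM + 2:00 = 2:41 PM UTC on Nov 5.
Add 8 hours and 25 minutes leg 1 → 11:06 PM UTC.
Add 4 hours and 54 minutes layover in Halborough → 4:00 AM UTC (Nov 6).
Add 13 hours 32 minutes leg 2 → 5:32 PM UTC.
San Teodoro is UTC−9:00, so local arrival = 5:32 PM − 9:00 = 8:32 AM on Nov 6.

8:32 AM on November 6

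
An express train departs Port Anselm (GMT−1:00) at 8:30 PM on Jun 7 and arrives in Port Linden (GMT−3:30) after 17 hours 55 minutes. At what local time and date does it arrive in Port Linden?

11:55 AM on Jun 8

Convert departure to UTC: 8:30 PM + 1:00 = 9:30 PM UTC on Jun 7.
Add 17 hours 55 minutes travel time → 3:25 PM UTC (Jun 8).
Port Linden is UTC−3:30, so local arrival = 3:25 PM − 3:30 = 11:55 AM on Jun 8.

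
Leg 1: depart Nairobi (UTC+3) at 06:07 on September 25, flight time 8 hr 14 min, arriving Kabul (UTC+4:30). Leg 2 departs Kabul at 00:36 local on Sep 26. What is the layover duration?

8 hours 45 minutes

Convert departure to UTC: 06:07 − 3:00 = 03:07 UTC on Sep 25.
Add 8 hours and 14 minutes flight time → 11:21 UTC.
Kabul is UTC+4:30, so local arrival = 11:21 + 4:30 = 15:51 on Sep 25.
Layover = 00:36 − 15:51 (+1 day) = 8 hours 45 minutes.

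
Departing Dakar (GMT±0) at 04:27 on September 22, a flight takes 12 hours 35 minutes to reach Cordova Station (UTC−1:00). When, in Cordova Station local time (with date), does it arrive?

Dakar is at UTC+0, so departure is already 04:27 UTC on Sep 22.
Add 12 hours and 35 minutes travel time → 17:02 UTC.
Cordova Station is UTC−1:00, so local arrival = 17:02 − 1:00 = 16:02 on Sep 22.

16:02 on September 22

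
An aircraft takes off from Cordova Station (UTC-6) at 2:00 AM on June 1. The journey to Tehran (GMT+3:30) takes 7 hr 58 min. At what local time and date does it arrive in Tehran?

Tehran is 9:30 ahead of Cordova Station.
After 7 hours 58 minutes it is 9:58 AM in Cordova Station.
Shift by the zone difference: 9:58 AM + 9:30 = 7:28 PM on Jun 1 in Tehran.

7:28 PM on June 1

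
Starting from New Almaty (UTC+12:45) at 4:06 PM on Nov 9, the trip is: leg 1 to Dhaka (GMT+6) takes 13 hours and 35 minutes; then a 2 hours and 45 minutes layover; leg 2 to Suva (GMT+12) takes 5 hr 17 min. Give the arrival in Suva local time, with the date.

Convert departure to UTC: 4:06 PM − 12:45 = 3:21 AM UTC on Nov 9.
Add 13 hours and 35 minutes leg 1 → 4:56 PM UTC.
Add 2 hours and 45 minutes layover in Dhaka → 7:41 PM UTC.
Add 5 hours 17 minutes leg 2 → 12:58 AM UTC (Nov 10).
Suva is UTC+12:00, so local arrival = 12:58 AM + 12:00 = 12:58 PM on Nov 10.

12:58 PM on November 10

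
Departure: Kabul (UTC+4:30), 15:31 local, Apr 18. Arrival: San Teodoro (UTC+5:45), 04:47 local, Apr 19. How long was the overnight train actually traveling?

12 hours 1 minute

Departure in UTC: 15:31 − 4:30 = 11:01 on Apr 18.
Arrival in UTC: 04:47 − 5:45 = 23:02 on Apr 18.
Elapsed = 23:02 − 11:01 = 12 hours 1 minute.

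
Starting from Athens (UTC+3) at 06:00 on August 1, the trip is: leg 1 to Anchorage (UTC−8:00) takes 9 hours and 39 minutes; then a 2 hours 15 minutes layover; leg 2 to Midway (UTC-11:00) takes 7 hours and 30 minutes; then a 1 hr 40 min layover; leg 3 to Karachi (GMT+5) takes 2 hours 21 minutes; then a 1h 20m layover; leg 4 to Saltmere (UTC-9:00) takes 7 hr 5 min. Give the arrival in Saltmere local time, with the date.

01:50 on Aug 2

Convert departure to UTC: 06:00 − 3:00 = 03:00 UTC on Aug 1.
Add 9 hours 39 minutes leg 1 → 12:39 UTC.
Add 2 hours and 15 minutes layover in Anchorage → 14:54 UTC.
Add 7 hours 30 minutes leg 2 → 22:24 UTC.
Add 1 hour 40 minutes layover in Midway → 00:04 UTC (Aug 2).
Add 2 hours 21 minutes leg 3 → 02:25 UTC.
Add 1 hour 20 minutes layover in Karachi → 03:45 UTC.
Add 7 hours 5 minutes leg 4 → 10:50 UTC.
Saltmere is UTC−9:00, so local arrival = 10:50 − 9:00 = 01:50 on Aug 2.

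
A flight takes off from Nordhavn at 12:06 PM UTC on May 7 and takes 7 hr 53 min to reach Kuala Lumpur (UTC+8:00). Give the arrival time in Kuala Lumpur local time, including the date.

Departure is given in UTC: 12:06 PM on May 7.
Add 7 hours 53 minutes → 7:59 PM UTC.
Kuala Lumpur is UTC+8:00: 7:59 PM + 8:00 = 3:59 AM on May 8.

3:59 AM on May 8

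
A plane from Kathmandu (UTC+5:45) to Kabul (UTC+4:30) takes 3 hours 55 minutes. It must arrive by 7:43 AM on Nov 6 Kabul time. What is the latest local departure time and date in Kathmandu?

Target arrival in UTC: 7:43 AM − 4:30 = 3:13 AM on Nov 6.
Subtract 3 hours and 55 minutes → departure 11:18 PM UTC on Nov 5.
Kathmandu is UTC+5:45: 11:18 PM + 5:45 = 5:03 AM on Nov 6.

5:03 AM on Nov 6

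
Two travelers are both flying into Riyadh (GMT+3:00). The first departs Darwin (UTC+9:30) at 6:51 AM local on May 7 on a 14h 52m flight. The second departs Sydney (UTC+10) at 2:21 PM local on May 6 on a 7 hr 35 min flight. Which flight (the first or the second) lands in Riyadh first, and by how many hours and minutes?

Flight 1 in UTC: 6:51 AM − 9:30 = 9:21 PM on May 6.
+14 hours and 52 minutes → arrive 12:13 PM UTC on May 7.
Flight 2 in UTC: 2:21 PM − 10:00 = 4:21 AM on May 6.
+7 hours 35 minutes → arrive 11:56 AM UTC on May 6.
Flight 2 lands earlier by 24 hours 17 minutes.

the second, by 24 hours 17 minutes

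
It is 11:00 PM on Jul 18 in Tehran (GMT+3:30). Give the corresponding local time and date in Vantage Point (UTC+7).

2:30 AM on Jul 19

Vantage Point is 3:30 ahead of Tehran.
Shift by the zone difference: 11:00 PM + 3:30 = 2:30 AM on Jul 19 in Vantage Point.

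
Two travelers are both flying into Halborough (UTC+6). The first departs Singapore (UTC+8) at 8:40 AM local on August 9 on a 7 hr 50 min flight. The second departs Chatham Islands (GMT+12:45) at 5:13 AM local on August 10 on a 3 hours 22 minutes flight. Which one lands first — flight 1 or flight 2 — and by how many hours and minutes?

the first, by 11 hours 20 minutes

Flight 1 in UTC: 8:40 AM − 8:00 = 12:40 AM on Aug 9.
+7 hours 50 minutes → arrive 8:30 AM UTC on Aug 9.
Flight 2 in UTC: 5:13 AM − 12:45 = 4:28 PM on Aug 9.
+3 hours and 22 minutes → arrive 7:50 PM UTC on Aug 9.
Flight 1 lands earlier by 11 hours 20 minutes.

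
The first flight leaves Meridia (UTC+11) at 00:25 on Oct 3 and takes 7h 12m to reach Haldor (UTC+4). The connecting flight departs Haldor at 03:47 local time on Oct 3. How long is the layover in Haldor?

Convert departure to UTC: 00:25 − 11:00 = 13:25 UTC on Oct 2.
Add 7 hours and 12 minutes flight time → 20:37 UTC.
Haldor is UTC+4:00, so local arrival = 20:37 + 4:00 = 00:37 on Oct 3.
Layover = 03:47 − 00:37 = 3 hours 10 minutes.

3 hours 10 minutes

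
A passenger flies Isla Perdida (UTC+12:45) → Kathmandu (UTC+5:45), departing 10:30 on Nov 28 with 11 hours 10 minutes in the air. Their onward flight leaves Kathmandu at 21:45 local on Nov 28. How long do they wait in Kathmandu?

7 hours 5 minutes

Convert departure to UTC: 10:30 − 12:45 = 21:45 UTC on Nov 27.
Add 11 hours 10 minutes flight time → 08:55 UTC (Nov 28).
Kathmandu is UTC+5:45, so local arrival = 08:55 + 5:45 = 14:40 on Nov 28.
Layover = 21:45 − 14:40 = 7 hours 5 minutes.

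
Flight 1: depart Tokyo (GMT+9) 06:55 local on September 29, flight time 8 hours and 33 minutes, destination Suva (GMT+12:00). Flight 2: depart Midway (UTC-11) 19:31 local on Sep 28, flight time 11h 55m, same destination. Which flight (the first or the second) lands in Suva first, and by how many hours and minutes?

Flight 1 in UTC: 06:55 − 9:00 = 21:55 on Sep 28.
+8 hours 33 minutes → arrive 06:28 UTC on Sep 29.
Flight 2 in UTC: 19:31 + 11:00 = 06:31 on Sep 29.
+11 hours 55 minutes → arrive 18:26 UTC on Sep 29.
Flight 1 lands earlier by 11 hours 58 minutes.

the first, by 11 hours 58 minutes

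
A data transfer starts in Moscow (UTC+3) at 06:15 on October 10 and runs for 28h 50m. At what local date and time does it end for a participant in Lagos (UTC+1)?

Convert start to UTC: 06:15 − 3:00 = 03:15 UTC on Oct 10.
Add 28 hours 50 minutes duration → 08:05 UTC (Oct 11).
Lagos is UTC+1:00, so local end time = 08:05 + 1:00 = 09:05 on Oct 11.

09:05 on Oct 11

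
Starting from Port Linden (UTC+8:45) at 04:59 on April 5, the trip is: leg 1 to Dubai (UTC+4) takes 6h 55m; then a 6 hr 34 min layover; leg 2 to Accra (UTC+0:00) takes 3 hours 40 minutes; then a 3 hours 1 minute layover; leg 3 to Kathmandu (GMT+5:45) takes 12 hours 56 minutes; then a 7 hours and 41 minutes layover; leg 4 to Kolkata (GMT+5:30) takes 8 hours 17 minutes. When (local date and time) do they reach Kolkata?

02:48 on April 7

Convert departure to UTC: 04:59 − 8:45 = 20:14 UTC on Apr 4.
Add 6 hours and 55 minutes leg 1 → 03:09 UTC (Apr 5).
Add 6 hours 34 minutes layover in Dubai → 09:43 UTC.
Add 3 hours and 40 minutes leg 2 → 13:23 UTC.
Add 3 hours 1 minute layover in Accra → 16:24 UTC.
Add 12 hours 56 minutes leg 3 → 05:20 UTC (Apr 6).
Add 7 hours and 41 minutes layover in Kathmandu → 13:01 UTC.
Add 8 hours 17 minutes leg 4 → 21:18 UTC.
Kolkata is UTC+5:30, so local arrival = 21:18 + 5:30 = 02:48 on Apr 7.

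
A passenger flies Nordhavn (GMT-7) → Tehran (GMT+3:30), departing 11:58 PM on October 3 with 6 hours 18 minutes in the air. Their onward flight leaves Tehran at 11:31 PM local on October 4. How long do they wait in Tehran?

6 hours 45 minutes

Convert departure to UTC: 11:58 PM + 7:00 = 6:58 AM UTC on Oct 4.
Add 6 hours 18 minutes flight time → 1:16 PM UTC.
Tehran is UTC+3:30, so local arrival = 1:16 PM + 3:30 = 4:46 PM on Oct 4.
Layover = 11:31 PM − 4:46 PM = 6 hours 45 minutes.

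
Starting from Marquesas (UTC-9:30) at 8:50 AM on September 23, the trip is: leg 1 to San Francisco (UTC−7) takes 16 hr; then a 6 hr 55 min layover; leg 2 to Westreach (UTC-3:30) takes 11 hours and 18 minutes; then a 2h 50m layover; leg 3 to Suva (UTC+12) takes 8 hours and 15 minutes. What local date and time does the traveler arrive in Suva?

3:38 AM on September 26

Convert departure to UTC: 8:50 AM + 9:30 = 6:20 PM UTC on Sep 23.
Add 16 hours leg 1 → 10:20 AM UTC (Sep 24).
Add 6 hours and 55 minutes layover in San Francisco → 5:15 PM UTC.
Add 11 hours 18 minutes leg 2 → 4:33 AM UTC (Sep 25).
Add 2 hours and 50 minutes layover in Westreach → 7:23 AM UTC.
Add 8 hours and 15 minutes leg 3 → 3:38 PM UTC.
Suva is UTC+12:00, so local arrival = 3:38 PM + 12:00 = 3:38 AM on Sep 26.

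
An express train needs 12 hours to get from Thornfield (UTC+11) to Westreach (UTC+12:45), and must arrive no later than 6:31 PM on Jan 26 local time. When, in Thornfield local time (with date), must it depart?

4:46 AM on January 26

Target arrival in UTC: 6:31 PM − 12:45 = 5:46 AM on Jan 26.
Subtract 12 hours → departure 5:46 PM UTC on Jan 25.
Thornfield is UTC+11:00: 5:46 PM + 11:00 = 4:46 AM on Jan 26.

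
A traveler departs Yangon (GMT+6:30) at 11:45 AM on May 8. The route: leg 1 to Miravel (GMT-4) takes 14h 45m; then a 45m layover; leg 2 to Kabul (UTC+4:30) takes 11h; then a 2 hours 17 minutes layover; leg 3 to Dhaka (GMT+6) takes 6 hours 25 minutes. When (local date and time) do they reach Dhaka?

Convert departure to UTC: 11:45 AM − 6:30 = 5:15 AM UTC on May 8.
Add 14 hours and 45 minutes leg 1 → 8:00 PM UTC.
Add 45 minutes layover in Miravel → 8:45 PM UTC.
Add 11 hours leg 2 → 7:45 AM UTC (May 9).
Add 2 hours 17 minutes layover in Kabul → 10:02 AM UTC.
Add 6 hours 25 minutes leg 3 → 4:27 PM UTC.
Dhaka is UTC+6:00, so local arrival = 4:27 PM + 6:00 = 10:27 PM on May 9.

10:27 PM on May 9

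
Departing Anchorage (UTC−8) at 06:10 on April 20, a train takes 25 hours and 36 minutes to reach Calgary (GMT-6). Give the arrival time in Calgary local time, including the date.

Convert departure to UTC: 06:10 + 8:00 = 14:10 UTC on Apr 20.
Add 25 hours 36 minutes travel time → 15:46 UTC (Apr 21).
Calgary is UTC−6:00, so local arrival = 15:46 − 6:00 = 09:46 on Apr 21.

09:46 on April 21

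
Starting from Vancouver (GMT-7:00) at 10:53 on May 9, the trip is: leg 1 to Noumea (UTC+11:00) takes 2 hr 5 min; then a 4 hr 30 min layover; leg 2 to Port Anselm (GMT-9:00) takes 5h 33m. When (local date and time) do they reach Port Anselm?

21:01 on May 9

Convert departure to UTC: 10:53 + 7:00 = 17:53 UTC on May 9.
Add 2 hours 5 minutes leg 1 → 19:58 UTC.
Add 4 hours and 30 minutes layover in Noumea → 00:28 UTC (May 10).
Add 5 hours 33 minutes leg 2 → 06:01 UTC.
Port Anselm is UTC−9:00, so local arrival = 06:01 − 9:00 = 21:01 on May 9.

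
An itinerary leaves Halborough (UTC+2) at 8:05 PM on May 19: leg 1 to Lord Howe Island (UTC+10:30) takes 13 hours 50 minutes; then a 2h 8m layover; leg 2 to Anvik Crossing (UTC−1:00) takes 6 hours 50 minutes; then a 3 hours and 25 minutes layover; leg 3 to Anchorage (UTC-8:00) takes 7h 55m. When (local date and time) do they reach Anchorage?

8:13 PM on May 20

Convert departure to UTC: 8:05 PM − 2:00 = 6:05 PM UTC on May 19.
Add 13 hours 50 minutes leg 1 → 7:55 AM UTC (May 20).
Add 2 hours and 8 minutes layover in Lord Howe Island → 10:03 AM UTC.
Add 6 hours 50 minutes leg 2 → 4:53 PM UTC.
Add 3 hours and 25 minutes layover in Anvik Crossing → 8:18 PM UTC.
Add 7 hours and 55 minutes leg 3 → 4:13 AM UTC (May 21).
Anchorage is UTC−8:00, so local arrival = 4:13 AM − 8:00 = 8:13 PM on May 20.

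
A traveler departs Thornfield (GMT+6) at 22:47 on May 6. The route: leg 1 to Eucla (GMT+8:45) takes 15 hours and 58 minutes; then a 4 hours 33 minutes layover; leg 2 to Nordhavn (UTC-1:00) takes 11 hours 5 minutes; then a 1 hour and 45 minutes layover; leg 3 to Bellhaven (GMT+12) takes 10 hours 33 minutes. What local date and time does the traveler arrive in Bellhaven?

00:41 on May 9

Convert departure to UTC: 22:47 − 6:00 = 16:47 UTC on May 6.
Add 15 hours 58 minutes leg 1 → 08:45 UTC (May 7).
Add 4 hours 33 minutes layover in Eucla → 13:18 UTC.
Add 11 hours 5 minutes leg 2 → 00:23 UTC (May 8).
Add 1 hour 45 minutes layover in Nordhavn → 02:08 UTC.
Add 10 hours and 33 minutes leg 3 → 12:41 UTC.
Bellhaven is UTC+12:00, so local arrival = 12:41 + 12:00 = 00:41 on May 9.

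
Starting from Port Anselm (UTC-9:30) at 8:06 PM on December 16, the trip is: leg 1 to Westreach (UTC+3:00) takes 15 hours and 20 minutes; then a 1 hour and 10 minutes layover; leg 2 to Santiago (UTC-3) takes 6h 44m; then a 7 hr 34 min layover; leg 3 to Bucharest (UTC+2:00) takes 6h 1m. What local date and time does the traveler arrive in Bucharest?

Convert departure to UTC: 8:06 PM + 9:30 = 5:36 AM UTC on Dec 17.
Add 15 hours 20 minutes leg 1 → 8:56 PM UTC.
Add 1 hour and 10 minutes layover in Westreach → 10:06 PM UTC.
Add 6 hours 44 minutes leg 2 → 4:50 AM UTC (Dec 18).
Add 7 hours and 34 minutes layover in Santiago → 12:24 PM UTC.
Add 6 hours and 1 minute leg 3 → 6:25 PM UTC.
Bucharest is UTC+2:00, so local arrival = 6:25 PM + 2:00 = 8:25 PM on Dec 18.

8:25 PM on December 18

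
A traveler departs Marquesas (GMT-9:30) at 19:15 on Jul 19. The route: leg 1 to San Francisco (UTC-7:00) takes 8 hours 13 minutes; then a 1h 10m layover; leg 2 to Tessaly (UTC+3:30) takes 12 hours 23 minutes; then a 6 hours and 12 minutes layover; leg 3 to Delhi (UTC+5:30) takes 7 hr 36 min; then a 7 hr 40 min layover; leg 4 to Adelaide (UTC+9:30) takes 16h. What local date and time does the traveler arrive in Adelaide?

01:29 on Jul 23

Convert departure to UTC: 19:15 + 9:30 = 04:45 UTC on Jul 20.
Add 8 hours 13 minutes leg 1 → 12:58 UTC.
Add 1 hour and 10 minutes layover in San Francisco → 14:08 UTC.
Add 12 hours and 23 minutes leg 2 → 02:31 UTC (Jul 21).
Add 6 hours and 12 minutes layover in Tessaly → 08:43 UTC.
Add 7 hours 36 minutes leg 3 → 16:19 UTC.
Add 7 hours 40 minutes layover in Delhi → 23:59 UTC.
Add 16 hours leg 4 → 15:59 UTC (Jul 22).
Adelaide is UTC+9:30, so local arrival = 15:59 + 9:30 = 01:29 on Jul 23.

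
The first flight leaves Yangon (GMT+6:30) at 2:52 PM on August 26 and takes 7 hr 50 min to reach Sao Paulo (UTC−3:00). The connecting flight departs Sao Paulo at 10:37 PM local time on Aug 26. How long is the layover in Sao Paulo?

Convert departure to UTC: 2:52 PM − 6:30 = 8:22 AM UTC on Aug 26.
Add 7 hours and 50 minutes flight time → 4:12 PM UTC.
Sao Paulo is UTC−3:00, so local arrival = 4:12 PM − 3:00 = 1:12 PM on Aug 26.
Layover = 10:37 PM − 1:12 PM = 9 hours 25 minutes.

9 hours 25 minutes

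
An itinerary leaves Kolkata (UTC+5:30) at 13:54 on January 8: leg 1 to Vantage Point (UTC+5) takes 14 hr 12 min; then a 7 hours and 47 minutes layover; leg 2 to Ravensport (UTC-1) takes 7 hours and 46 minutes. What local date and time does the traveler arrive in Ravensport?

Convert departure to UTC: 13:54 − 5:30 = 08:24 UTC on Jan 8.
Add 14 hours and 12 minutes leg 1 → 22:36 UTC.
Add 7 hours 47 minutes layover in Vantage Point → 06:23 UTC (Jan 9).
Add 7 hours and 46 minutes leg 2 → 14:09 UTC.
Ravensport is UTC−1:00, so local arrival = 14:09 − 1:00 = 13:09 on Jan 9.

13:09 on Jan 9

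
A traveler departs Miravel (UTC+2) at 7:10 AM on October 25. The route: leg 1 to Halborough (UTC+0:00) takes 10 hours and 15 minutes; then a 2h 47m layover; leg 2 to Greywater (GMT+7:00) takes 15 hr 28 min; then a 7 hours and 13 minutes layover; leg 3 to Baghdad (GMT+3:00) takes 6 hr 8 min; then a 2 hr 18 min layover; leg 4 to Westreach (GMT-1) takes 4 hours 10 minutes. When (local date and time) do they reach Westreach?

Convert departure to UTC: 7:10 AM − 2:00 = 5:10 AM UTC on Oct 25.
Add 10 hours and 15 minutes leg 1 → 3:25 PM UTC.
Add 2 hours and 47 minutes layover in Halborough → 6:12 PM UTC.
Add 15 hours and 28 minutes leg 2 → 9:40 AM UTC (Oct 26).
Add 7 hours 13 minutes layover in Greywater → 4:53 PM UTC.
Add 6 hours and 8 minutes leg 3 → 11:01 PM UTC.
Add 2 hours 18 minutes layover in Baghdad → 1:19 AM UTC (Oct 27).
Add 4 hours and 10 minutes leg 4 → 5:29 AM UTC.
Westreach is UTC−1:00, so local arrival = 5:29 AM − 1:00 = 4:29 AM on Oct 27.

4:29 AM on October 27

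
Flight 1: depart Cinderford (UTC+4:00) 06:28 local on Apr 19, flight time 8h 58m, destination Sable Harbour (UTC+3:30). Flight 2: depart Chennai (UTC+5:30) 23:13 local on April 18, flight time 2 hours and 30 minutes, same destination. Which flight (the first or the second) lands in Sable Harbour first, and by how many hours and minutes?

Flight 1 in UTC: 06:28 − 4:00 = 02:28 on Apr 19.
+8 hours 58 minutes → arrive 11:26 UTC on Apr 19.
Flight 2 in UTC: 23:13 − 5:30 = 17:43 on Apr 18.
+2 hours and 30 minutes → arrive 20:13 UTC on Apr 18.
Flight 2 lands earlier by 15 hours 13 minutes.

the second, by 15 hours 13 minutes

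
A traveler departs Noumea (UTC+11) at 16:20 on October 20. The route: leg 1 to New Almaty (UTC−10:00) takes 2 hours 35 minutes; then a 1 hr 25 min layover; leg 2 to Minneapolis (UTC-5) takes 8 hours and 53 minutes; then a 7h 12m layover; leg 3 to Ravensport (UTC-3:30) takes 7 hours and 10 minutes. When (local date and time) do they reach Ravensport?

05:05 on Oct 21

Convert departure to UTC: 16:20 − 11:00 = 05:20 UTC on Oct 20.
Add 2 hours 35 minutes leg 1 → 07:55 UTC.
Add 1 hour 25 minutes layover in New Almaty → 09:20 UTC.
Add 8 hours and 53 minutes leg 2 → 18:13 UTC.
Add 7 hours 12 minutes layover in Minneapolis → 01:25 UTC (Oct 21).
Add 7 hours 10 minutes leg 3 → 08:35 UTC.
Ravensport is UTC−3:30, so local arrival = 08:35 − 3:30 = 05:05 on Oct 21.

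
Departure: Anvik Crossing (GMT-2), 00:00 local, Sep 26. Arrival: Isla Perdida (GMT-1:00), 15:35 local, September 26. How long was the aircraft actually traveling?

14 hours 35 minutes

Isla Perdida is 1:00 ahead of Anvik Crossing.
Clock-face elapsed time (ignoring zones) is 15 hours 35 minutes.
Actual elapsed = 15 hours 35 minutes − 1:00 = 14 hours 35 minutes.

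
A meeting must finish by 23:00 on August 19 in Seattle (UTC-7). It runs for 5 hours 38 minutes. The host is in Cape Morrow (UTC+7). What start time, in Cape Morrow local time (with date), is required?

07:22 on August 20

Target end time in UTC: 23:00 + 7:00 = 06:00 on Aug 20.
Subtract 5 hours and 38 minutes → start 00:22 UTC on Aug 20.
Cape Morrow is UTC+7:00: 00:22 + 7:00 = 07:22 on Aug 20.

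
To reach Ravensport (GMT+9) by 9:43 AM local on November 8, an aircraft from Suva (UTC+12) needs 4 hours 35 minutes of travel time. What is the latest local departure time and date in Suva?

8:08 AM on November 8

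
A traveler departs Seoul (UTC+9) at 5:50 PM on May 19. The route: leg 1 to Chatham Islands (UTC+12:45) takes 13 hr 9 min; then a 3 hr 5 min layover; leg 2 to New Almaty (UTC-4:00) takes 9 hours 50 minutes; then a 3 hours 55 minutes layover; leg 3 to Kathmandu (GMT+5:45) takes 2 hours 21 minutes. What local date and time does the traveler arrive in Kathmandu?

Convert departure to UTC: 5:50 PM − 9:00 = 8:50 AM UTC on May 19.
Add 13 hours 9 minutes leg 1 → 9:59 PM UTC.
Add 3 hours and 5 minutes layover in Chatham Islands → 1:04 AM UTC (May 20).
Add 9 hours 50 minutes leg 2 → 10:54 AM UTC.
Add 3 hours and 55 minutes layover in New Almaty → 2:49 PM UTC.
Add 2 hours 21 minutes leg 3 → 5:10 PM UTC.
Kathmandu is UTC+5:45, so local arrival = 5:10 PM + 5:45 = 10:55 PM on May 20.

10:55 PM on May 20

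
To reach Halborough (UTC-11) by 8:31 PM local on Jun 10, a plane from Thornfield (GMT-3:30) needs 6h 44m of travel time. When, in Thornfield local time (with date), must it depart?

Target arrival in UTC: 8:31 PM + 11:00 = 7:31 AM on Jun 11.
Subtract 6 hours 44 minutes → departure 12:47 AM UTC on Jun 11.
Thornfield is UTC−3:30: 12:47 AM − 3:30 = 9:17 PM on Jun 10.

9:17 PM on June 10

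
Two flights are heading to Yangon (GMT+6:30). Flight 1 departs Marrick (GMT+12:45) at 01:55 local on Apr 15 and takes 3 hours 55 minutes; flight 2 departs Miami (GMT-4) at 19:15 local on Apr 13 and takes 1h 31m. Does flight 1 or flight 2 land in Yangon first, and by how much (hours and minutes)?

the second, by 16 hours 19 minutes

Flight 1 in UTC: 01:55 − 12:45 = 13:10 on Apr 14.
+3 hours and 55 minutes → arrive 17:05 UTC on Apr 14.
Flight 2 in UTC: 19:15 + 4:00 = 23:15 on Apr 13.
+1 hour and 31 minutes → arrive 00:46 UTC on Apr 14.
Flight 2 lands earlier by 16 hours 19 minutes.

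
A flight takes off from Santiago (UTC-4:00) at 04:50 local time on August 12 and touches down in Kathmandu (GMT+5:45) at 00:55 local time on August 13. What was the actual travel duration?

Kathmandu is 9:45 ahead of Santiago.
Clock-face elapsed time (ignoring zones) is 20 hours 5 minutes.
Actual elapsed = 20 hours 5 minutes − 9:45 = 10 hours 20 minutes.

10 hours 20 minutes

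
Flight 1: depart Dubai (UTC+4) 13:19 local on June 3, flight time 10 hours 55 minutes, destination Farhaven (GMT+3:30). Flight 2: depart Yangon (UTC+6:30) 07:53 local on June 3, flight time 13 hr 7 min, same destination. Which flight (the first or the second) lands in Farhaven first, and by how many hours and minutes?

Flight 1 in UTC: 13:19 − 4:00 = 09:19 on Jun 3.
+10 hours and 55 minutes → arrive 20:14 UTC on Jun 3.
Flight 2 in UTC: 07:53 − 6:30 = 01:23 on Jun 3.
+13 hours 7 minutes → arrive 14:30 UTC on Jun 3.
Flight 2 lands earlier by 5 hours 44 minutes.

the second, by 5 hours 44 minutes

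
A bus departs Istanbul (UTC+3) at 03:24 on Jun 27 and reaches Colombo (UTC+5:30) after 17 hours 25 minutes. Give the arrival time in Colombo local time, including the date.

23:19 on June 27

Convert departure to UTC: 03:24 − 3:00 = 00:24 UTC on Jun 27.
Add 17 hours and 25 minutes travel time → 17:49 UTC.
Colombo is UTC+5:30, so local arrival = 17:49 + 5:30 = 23:19 on Jun 27.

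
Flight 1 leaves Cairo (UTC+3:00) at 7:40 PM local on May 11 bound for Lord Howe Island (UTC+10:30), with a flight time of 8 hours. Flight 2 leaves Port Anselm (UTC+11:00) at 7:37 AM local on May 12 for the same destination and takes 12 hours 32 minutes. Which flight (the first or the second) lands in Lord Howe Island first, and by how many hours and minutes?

the first, by 8 hours 29 minutes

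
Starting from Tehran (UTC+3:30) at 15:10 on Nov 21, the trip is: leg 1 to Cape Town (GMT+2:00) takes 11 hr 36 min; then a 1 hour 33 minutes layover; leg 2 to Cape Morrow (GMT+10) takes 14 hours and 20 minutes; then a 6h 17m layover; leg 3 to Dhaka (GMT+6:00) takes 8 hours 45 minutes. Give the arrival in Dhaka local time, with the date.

Convert departure to UTC: 15:10 − 3:30 = 11:40 UTC on Nov 21.
Add 11 hours 36 minutes leg 1 → 23:16 UTC.
Add 1 hour and 33 minutes layover in Cape Town → 00:49 UTC (Nov 22).
Add 14 hours and 20 minutes leg 2 → 15:09 UTC.
Add 6 hours 17 minutes layover in Cape Morrow → 21:26 UTC.
Add 8 hours and 45 minutes leg 3 → 06:11 UTC (Nov 23).
Dhaka is UTC+6:00, so local arrival = 06:11 + 6:00 = 12:11 on Nov 23.

12:11 on November 23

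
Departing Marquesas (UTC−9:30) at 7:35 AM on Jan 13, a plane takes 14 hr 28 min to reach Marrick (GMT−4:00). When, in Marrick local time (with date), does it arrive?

3:33 AM on Jan 14

Convert departure to UTC: 7:35 AM + 9:30 = 5:05 PM UTC on Jan 13.
Add 14 hours and 28 minutes travel time → 7:33 AM UTC (Jan 14).
Marrick is UTC−4:00, so local arrival = 7:33 AM − 4:00 = 3:33 AM on Jan 14.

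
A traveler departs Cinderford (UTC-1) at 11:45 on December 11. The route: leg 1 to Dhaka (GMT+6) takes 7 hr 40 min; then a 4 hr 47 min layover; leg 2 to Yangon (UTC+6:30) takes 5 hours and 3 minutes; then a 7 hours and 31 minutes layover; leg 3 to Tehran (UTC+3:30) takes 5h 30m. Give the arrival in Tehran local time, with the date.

Convert departure to UTC: 11:45 + 1:00 = 12:45 UTC on Dec 11.
Add 7 hours and 40 minutes leg 1 → 20:25 UTC.
Add 4 hours 47 minutes layover in Dhaka → 01:12 UTC (Dec 12).
Add 5 hours 3 minutes leg 2 → 06:15 UTC.
Add 7 hours and 31 minutes layover in Yangon → 13:46 UTC.
Add 5 hours 30 minutes leg 3 → 19:16 UTC.
Tehran is UTC+3:30, so local arrival = 19:16 + 3:30 = 22:46 on Dec 12.

22:46 on December 12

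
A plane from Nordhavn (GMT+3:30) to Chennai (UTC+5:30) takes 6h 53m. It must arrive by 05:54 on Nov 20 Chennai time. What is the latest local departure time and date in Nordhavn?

21:01 on November 19

Target arrival in UTC: 05:54 − 5:30 = 00:24 on Nov 20.
Subtract 6 hours 53 minutes → departure 17:31 UTC on Nov 19.
Nordhavn is UTC+3:30: 17:31 + 3:30 = 21:01 on Nov 19.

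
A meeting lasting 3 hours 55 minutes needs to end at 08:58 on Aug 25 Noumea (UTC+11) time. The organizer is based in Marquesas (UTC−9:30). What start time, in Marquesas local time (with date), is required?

08:33 on August 24

Target end time in UTC: 08:58 − 11:00 = 21:58 on Aug 24.
Subtract 3 hours and 55 minutes → start 18:03 UTC on Aug 24.
Marquesas is UTC−9:30: 18:03 − 9:30 = 08:33 on Aug 24.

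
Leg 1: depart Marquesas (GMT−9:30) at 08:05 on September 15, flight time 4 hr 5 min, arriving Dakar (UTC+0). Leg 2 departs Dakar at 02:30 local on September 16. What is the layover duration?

4 hours 50 minutes

Convert departure to UTC: 08:05 + 9:30 = 17:35 UTC on Sep 15.
Add 4 hours and 5 minutes flight time → 21:40 UTC.
Dakar is UTC+0, so local arrival is the same: 21:40 on Sep 15.
Layover = 02:30 − 21:40 (+1 day) = 4 hours 50 minutes.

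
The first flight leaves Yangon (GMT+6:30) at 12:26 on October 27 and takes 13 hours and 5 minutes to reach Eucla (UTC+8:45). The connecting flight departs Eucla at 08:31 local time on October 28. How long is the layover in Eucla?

4 hours 45 minutes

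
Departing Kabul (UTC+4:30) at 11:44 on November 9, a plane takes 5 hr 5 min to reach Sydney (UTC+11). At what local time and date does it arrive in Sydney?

Convert departure to UTC: 11:44 − 4:30 = 07:14 UTC on Nov 9.
Add 5 hours 5 minutes travel time → 12:19 UTC.
Sydney is UTC+11:00, so local arrival = 12:19 + 11:00 = 23:19 on Nov 9.

23:19 on Nov 9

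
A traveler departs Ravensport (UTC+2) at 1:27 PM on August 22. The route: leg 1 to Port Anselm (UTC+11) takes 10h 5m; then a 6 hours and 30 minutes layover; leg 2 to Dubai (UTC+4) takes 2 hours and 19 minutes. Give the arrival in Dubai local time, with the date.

10:21 AM on August 23

Convert departure to UTC: 1:27 PM − 2:00 = 11:27 AM UTC on Aug 22.
Add 10 hours 5 minutes leg 1 → 9:32 PM UTC.
Add 6 hours 30 minutes layover in Port Anselm → 4:02 AM UTC (Aug 23).
Add 2 hours and 19 minutes leg 2 → 6:21 AM UTC.
Dubai is UTC+4:00, so local arrival = 6:21 AM + 4:00 = 10:21 AM on Aug 23.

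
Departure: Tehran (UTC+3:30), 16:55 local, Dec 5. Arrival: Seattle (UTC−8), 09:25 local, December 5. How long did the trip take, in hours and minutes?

Departure in UTC: 16:55 − 3:30 = 13:25 on Dec 5.
Arrival in UTC: 09:25 + 8:00 = 17:25 on Dec 5.
Elapsed = 17:25 − 13:25 = 4 hours.

4 hours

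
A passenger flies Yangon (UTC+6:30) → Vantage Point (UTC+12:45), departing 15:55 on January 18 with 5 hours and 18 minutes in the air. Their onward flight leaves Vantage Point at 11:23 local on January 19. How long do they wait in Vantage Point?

Convert departure to UTC: 15:55 − 6:30 = 09:25 UTC on Jan 18.
Add 5 hours and 18 minutes flight time → 14:43 UTC.
Vantage Point is UTC+12:45, so local arrival = 14:43 + 12:45 = 03:28 on Jan 19.
Layover = 11:23 − 03:28 = 7 hours 55 minutes.

7 hours 55 minutes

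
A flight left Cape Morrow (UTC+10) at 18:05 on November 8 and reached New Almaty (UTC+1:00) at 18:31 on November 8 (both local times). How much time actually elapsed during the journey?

9 hours 26 minutes

Departure in UTC: 18:05 − 10:00 = 08:05 on Nov 8.
Arrival in UTC: 18:31 − 1:00 = 17:31 on Nov 8.
Elapsed = 17:31 − 08:05 = 9 hours 26 minutes.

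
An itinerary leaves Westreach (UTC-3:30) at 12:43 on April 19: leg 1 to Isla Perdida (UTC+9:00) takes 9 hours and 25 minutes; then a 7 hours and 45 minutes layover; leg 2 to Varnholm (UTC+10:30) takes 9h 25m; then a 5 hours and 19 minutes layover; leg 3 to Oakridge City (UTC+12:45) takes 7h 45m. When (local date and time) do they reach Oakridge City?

20:37 on April 21

Convert departure to UTC: 12:43 + 3:30 = 16:13 UTC on Apr 19.
Add 9 hours 25 minutes leg 1 → 01:38 UTC (Apr 20).
Add 7 hours and 45 minutes layover in Isla Perdida → 09:23 UTC.
Add 9 hours and 25 minutes leg 2 → 18:48 UTC.
Add 5 hours and 19 minutes layover in Varnholm → 00:07 UTC (Apr 21).
Add 7 hours and 45 minutes leg 3 → 07:52 UTC.
Oakridge City is UTC+12:45, so local arrival = 07:52 + 12:45 = 20:37 on Apr 21.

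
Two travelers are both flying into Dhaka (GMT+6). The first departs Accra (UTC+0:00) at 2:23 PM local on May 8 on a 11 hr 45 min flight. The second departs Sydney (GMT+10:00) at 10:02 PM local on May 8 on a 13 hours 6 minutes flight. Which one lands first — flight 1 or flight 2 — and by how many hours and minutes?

Flight 1 departs at 2:23 PM UTC (May 8).
+11 hours 45 minutes → arrive 2:08 AM UTC on May 9.
Flight 2 in UTC: 10:02 PM − 10:00 = 12:02 PM on May 8.
+13 hours and 6 minutes → arrive 1:08 AM UTC on May 9.
Flight 2 lands earlier by 1 hour.

the second, by 1 hour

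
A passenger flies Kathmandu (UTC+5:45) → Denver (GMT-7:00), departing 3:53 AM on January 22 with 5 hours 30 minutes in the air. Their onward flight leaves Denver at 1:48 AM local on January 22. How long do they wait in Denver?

Convert departure to UTC: 3:53 AM − 5:45 = 10:08 PM UTC on Jan 21.
Add 5 hours and 30 minutes flight time → 3:38 AM UTC (Jan 22).
Denver is UTC−7:00, so local arrival = 3:38 AM − 7:00 = 8:38 PM on Jan 21.
Layover = 1:48 AM − 8:38 PM (+1 day) = 5 hours 10 minutes.

5 hours 10 minutes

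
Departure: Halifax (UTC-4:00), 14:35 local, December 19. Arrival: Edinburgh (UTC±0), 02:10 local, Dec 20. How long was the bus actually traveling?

Edinburgh is 4:00 ahead of Halifax.
Clock-face elapsed time (ignoring zones) is 11 hours 35 minutes.
Actual elapsed = 11 hours 35 minutes − 4:00 = 7 hours 35 minutes.

7 hours 35 minutes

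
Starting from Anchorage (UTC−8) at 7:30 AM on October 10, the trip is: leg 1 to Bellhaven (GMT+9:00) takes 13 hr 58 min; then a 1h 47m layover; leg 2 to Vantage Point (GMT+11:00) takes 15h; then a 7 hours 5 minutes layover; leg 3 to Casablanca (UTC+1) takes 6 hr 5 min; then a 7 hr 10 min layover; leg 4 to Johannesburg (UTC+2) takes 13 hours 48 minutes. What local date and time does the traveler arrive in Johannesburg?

10:23 AM on October 13

Convert departure to UTC: 7:30 AM + 8:00 = 3:30 PM UTC on Oct 10.
Add 13 hours 58 minutes leg 1 → 5:28 AM UTC (Oct 11).
Add 1 hour and 47 minutes layover in Bellhaven → 7:15 AM UTC.
Add 15 hours leg 2 → 10:15 PM UTC.
Add 7 hours 5 minutes layover in Vantage Point → 5:20 AM UTC (Oct 12).
Add 6 hours and 5 minutes leg 3 → 11:25 AM UTC.
Add 7 hours 10 minutes layover in Casablanca → 6:35 PM UTC.
Add 13 hours and 48 minutes leg 4 → 8:23 AM UTC (Oct 13).
Johannesburg is UTC+2:00, so local arrival = 8:23 AM + 2:00 = 10:23 AM on Oct 13.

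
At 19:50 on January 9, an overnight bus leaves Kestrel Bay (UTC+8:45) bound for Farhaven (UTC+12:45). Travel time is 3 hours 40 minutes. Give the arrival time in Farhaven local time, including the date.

03:30 on January 10

Farhaven is 4:00 ahead of Kestrel Bay.
After 3 hours and 40 minutes it is 23:30 in Kestrel Bay.
Shift by the zone difference: 23:30 + 4:00 = 03:30 on Jan 10 in Farhaven.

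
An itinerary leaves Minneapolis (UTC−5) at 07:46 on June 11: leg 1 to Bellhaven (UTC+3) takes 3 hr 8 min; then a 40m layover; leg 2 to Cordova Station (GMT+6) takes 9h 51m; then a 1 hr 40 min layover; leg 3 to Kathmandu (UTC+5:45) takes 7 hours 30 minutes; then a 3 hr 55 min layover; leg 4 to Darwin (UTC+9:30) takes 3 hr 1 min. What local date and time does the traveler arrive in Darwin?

04:01 on Jun 13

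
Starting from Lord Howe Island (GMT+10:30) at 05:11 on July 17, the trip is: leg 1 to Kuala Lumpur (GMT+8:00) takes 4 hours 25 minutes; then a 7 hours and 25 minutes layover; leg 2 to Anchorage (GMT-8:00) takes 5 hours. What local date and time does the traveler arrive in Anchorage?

03:31 on July 17

Convert departure to UTC: 05:11 − 10:30 = 18:41 UTC on Jul 16.
Add 4 hours and 25 minutes leg 1 → 23:06 UTC.
Add 7 hours and 25 minutes layover in Kuala Lumpur → 06:31 UTC (Jul 17).
Add 5 hours leg 2 → 11:31 UTC.
Anchorage is UTC−8:00, so local arrival = 11:31 − 8:00 = 03:31 on Jul 17.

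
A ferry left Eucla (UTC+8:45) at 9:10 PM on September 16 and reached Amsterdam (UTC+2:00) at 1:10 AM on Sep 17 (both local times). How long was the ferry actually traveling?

Departure in UTC: 9:10 PM − 8:45 = 12:25 PM on Sep 16.
Arrival in UTC: 1:10 AM − 2:00 = 11:10 PM on Sep 16.
Elapsed = 11:10 PM − 12:25 PM = 10 hours 45 minutes.

10 hours 45 minutes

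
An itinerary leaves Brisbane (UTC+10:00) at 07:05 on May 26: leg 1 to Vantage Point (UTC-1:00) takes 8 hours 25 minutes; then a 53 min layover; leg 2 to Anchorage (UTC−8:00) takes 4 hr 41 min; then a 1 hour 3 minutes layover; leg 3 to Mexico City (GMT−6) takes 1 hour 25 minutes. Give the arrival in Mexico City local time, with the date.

07:32 on May 26

Convert departure to UTC: 07:05 − 10:00 = 21:05 UTC on May 25.
Add 8 hours 25 minutes leg 1 → 05:30 UTC (May 26).
Add 53 minutes layover in Vantage Point → 06:23 UTC.
Add 4 hours 41 minutes leg 2 → 11:04 UTC.
Add 1 hour 3 minutes layover in Anchorage → 12:07 UTC.
Add 1 hour 25 minutes leg 3 → 13:32 UTC.
Mexico City is UTC−6:00, so local arrival = 13:32 − 6:00 = 07:32 on May 26.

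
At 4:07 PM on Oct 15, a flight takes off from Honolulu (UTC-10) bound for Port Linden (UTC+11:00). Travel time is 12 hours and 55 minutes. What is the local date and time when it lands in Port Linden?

2:02 AM on October 17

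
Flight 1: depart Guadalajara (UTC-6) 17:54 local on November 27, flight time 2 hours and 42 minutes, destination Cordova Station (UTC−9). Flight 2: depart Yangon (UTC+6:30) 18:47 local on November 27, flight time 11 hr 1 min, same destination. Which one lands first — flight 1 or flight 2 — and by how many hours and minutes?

the second, by 3 hours 18 minutes

Flight 1 in UTC: 17:54 + 6:00 = 23:54 on Nov 27.
+2 hours 42 minutes → arrive 02:36 UTC on Nov 28.
Flight 2 in UTC: 18:47 − 6:30 = 12:17 on Nov 27.
+11 hours 1 minute → arrive 23:18 UTC on Nov 27.
Flight 2 lands earlier by 3 hours 18 minutes.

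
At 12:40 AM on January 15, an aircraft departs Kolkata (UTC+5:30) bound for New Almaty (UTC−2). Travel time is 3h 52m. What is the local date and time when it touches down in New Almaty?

9:02 PM on January 14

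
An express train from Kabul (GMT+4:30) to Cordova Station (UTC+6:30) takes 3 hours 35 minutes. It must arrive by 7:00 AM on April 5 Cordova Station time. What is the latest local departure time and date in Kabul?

Target arrival in UTC: 7:00 AM − 6:30 = 12:30 AM on Apr 5.
Subtract 3 hours 35 minutes → departure 8:55 PM UTC on Apr 4.
Kabul is UTC+4:30: 8:55 PM + 4:30 = 1:25 AM on Apr 5.

1:25 AM on April 5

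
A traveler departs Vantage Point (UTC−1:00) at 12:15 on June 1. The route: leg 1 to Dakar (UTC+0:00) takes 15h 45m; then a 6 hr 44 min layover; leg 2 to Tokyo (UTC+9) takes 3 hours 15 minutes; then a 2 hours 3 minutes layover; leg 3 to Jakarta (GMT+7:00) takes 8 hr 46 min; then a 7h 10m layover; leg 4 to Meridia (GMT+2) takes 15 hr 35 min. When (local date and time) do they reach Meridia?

Convert departure to UTC: 12:15 + 1:00 = 13:15 UTC on Jun 1.
Add 15 hours and 45 minutes leg 1 → 05:00 UTC (Jun 2).
Add 6 hours 44 minutes layover in Dakar → 11:44 UTC.
Add 3 hours and 15 minutes leg 2 → 14:59 UTC.
Add 2 hours 3 minutes layover in Tokyo → 17:02 UTC.
Add 8 hours 46 minutes leg 3 → 01:48 UTC (Jun 3).
Add 7 hours 10 minutes layover in Jakarta → 08:58 UTC.
Add 15 hours 35 minutes leg 4 → 00:33 UTC (Jun 4).
Meridia is UTC+2:00, so local arrival = 00:33 + 2:00 = 02:33 on Jun 4.

02:33 on June 4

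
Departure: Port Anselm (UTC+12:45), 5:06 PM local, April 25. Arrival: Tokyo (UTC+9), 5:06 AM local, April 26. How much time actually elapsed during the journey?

15 hours 45 minutes

Departure in UTC: 5:06 PM − 12:45 = 4:21 AM on Apr 25.
Arrival in UTC: 5:06 AM − 9:00 = 8:06 PM on Apr 25.
Elapsed = 8:06 PM − 4:21 AM = 15 hours 45 minutes.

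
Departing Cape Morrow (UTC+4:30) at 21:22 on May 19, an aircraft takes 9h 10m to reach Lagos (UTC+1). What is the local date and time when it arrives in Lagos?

03:02 on May 20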